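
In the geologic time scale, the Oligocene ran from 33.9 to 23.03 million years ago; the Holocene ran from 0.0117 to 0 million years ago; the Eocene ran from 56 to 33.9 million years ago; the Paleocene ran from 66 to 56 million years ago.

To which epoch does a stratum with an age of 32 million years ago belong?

32 Ma lies between 33.9 and 23.03 Ma, so it falls in the Oligocene.

Oligocene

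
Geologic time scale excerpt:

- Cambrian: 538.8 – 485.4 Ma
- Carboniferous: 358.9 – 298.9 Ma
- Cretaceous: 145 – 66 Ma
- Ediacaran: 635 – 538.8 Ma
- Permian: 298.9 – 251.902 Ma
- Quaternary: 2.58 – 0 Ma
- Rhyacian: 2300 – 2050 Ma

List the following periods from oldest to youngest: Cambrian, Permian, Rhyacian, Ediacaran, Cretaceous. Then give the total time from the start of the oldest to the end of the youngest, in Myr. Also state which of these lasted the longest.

Start ages (Ma): Rhyacian 2300, Ediacaran 635, Cambrian 538.8, Permian 298.9, Cretaceous 145.
Ordered oldest to youngest: Rhyacian, Ediacaran, Cambrian, Permian, Cretaceous.
Span = 2300 − 66 = 2234 Myr.
Durations: Rhyacian 250, Cambrian 53.4, Ediacaran 96.2, Cretaceous 79, Permian 46.998 → longest is Rhyacian (250 Myr).

Rhyacian → Ediacaran → Cambrian → Permian → Cretaceous; total span 2234 Myr; longest is Rhyacian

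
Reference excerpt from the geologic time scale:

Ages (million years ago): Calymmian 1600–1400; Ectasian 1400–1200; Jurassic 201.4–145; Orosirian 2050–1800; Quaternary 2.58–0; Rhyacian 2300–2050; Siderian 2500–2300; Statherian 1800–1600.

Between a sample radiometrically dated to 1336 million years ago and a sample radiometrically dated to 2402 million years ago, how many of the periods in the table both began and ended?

4

2402 Ma sits inside the Siderian (2500–2300) and 1336 Ma inside the Ectasian (1400–1200); neither of those is wholly between the two dates.
The listed periods lying completely between them are Rhyacian, Orosirian, Statherian, Calymmian — 4 in all.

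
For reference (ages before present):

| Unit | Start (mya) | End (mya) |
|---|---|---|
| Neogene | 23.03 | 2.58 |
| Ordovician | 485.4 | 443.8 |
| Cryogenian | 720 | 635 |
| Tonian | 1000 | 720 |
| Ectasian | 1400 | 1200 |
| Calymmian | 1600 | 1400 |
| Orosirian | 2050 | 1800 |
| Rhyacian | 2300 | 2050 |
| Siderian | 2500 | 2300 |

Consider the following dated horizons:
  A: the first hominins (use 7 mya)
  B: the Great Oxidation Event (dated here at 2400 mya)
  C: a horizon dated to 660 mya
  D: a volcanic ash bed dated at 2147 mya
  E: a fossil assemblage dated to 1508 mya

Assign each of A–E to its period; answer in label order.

A: 7 Ma lies in 23.03–2.58 Ma, so Neogene.
B: 2400 Ma lies in 2500–2300 Ma, so Siderian.
C: 660 Ma lies in 720–635 Ma, so Cryogenian.
D: 2147 Ma lies in 2300–2050 Ma, so Rhyacian.
E: 1508 Ma lies in 1600–1400 Ma, so Calymmian.

A — Neogene; B — Siderian; C — Cryogenian; D — Rhyacian; E — Calymmian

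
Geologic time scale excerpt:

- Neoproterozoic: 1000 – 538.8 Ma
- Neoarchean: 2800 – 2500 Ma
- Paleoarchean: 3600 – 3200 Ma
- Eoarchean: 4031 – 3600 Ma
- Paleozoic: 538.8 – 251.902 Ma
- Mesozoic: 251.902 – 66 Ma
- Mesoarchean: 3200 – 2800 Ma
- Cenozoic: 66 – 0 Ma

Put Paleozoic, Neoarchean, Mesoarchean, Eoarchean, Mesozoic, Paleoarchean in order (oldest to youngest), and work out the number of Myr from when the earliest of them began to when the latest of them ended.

From the excerpt: Paleozoic 538.8–251.902; Neoarchean 2800–2500; Mesoarchean 3200–2800; Eoarchean 4031–3600; Mesozoic 251.902–66; Paleoarchean 3600–3200 (Ma).
Larger Ma is earlier, so the oldest is Eoarchean and the youngest is Mesozoic; oldest to youngest: Eoarchean, Paleoarchean, Mesoarchean, Neoarchean, Paleozoic, Mesozoic.
Oldest start 4031 minus youngest end 66 gives 3965 Myr overall.

Eoarchean, Paleoarchean, Mesoarchean, Neoarchean, Paleozoic, Mesozoic; total span 3965 Myr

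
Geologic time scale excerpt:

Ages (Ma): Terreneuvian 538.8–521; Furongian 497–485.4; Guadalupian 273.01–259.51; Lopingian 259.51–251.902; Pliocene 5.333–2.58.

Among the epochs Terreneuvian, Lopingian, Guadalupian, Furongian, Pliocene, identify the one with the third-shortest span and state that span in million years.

Durations: Terreneuvian 17.8; Lopingian 7.608; Guadalupian 13.5; Furongian 11.6; Pliocene 2.753 Myr.
Sorted shortest-first: Pliocene (2.753), Lopingian (7.608), Furongian (11.6), Guadalupian (13.5), Terreneuvian (17.8).
The third shortest is Furongian at 11.6 Myr.

Furongian, 11.6 million years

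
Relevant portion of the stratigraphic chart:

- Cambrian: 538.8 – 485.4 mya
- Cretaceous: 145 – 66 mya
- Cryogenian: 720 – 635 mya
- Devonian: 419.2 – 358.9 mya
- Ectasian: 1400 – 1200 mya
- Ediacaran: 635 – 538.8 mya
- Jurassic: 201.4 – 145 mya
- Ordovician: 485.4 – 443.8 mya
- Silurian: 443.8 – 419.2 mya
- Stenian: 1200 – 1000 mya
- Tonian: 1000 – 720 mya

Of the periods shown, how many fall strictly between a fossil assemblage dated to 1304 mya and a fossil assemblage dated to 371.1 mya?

7

1304 Ma sits inside the Ectasian (1400–1200) and 371.1 Ma inside the Devonian (419.2–358.9); neither of those is wholly between the two dates.
The listed periods lying completely between them are Stenian, Tonian, Cryogenian, Ediacaran, Cambrian, Ordovician, Silurian — 7 in all.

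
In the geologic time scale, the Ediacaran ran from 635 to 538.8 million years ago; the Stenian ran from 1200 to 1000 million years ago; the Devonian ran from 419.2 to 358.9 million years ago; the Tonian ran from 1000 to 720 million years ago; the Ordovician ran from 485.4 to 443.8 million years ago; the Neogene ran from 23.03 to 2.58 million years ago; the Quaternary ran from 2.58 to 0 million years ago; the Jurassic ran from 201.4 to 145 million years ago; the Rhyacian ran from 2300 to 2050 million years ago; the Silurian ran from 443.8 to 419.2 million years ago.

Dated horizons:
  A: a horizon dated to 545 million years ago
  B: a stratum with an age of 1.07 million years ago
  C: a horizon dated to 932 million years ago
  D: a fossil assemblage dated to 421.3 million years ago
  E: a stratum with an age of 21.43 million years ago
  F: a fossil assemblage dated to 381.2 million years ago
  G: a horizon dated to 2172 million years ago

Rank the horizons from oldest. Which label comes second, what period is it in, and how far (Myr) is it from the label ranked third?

C, in the Tonian; 387 million years to A

Sorted oldest-first by Ma: G (2172), C (932), A (545), D (421.3), F (381.2), E (21.43), B (1.07).
The second oldest is C at 932 Ma, which lies in 1000–720 Ma: the Tonian.
The third oldest is A at 545 Ma; separation = |932 − 545| = 387 Myr.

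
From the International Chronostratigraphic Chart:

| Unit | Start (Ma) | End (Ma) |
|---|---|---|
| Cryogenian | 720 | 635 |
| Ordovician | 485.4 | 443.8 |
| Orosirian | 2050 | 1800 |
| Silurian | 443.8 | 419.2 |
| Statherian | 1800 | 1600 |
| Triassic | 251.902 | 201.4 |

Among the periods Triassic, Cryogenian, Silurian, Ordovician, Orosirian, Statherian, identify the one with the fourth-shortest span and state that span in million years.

Durations: Triassic 50.502; Cryogenian 85; Silurian 24.6; Ordovician 41.6; Orosirian 250; Statherian 200 Myr.
Sorted shortest-first: Silurian (24.6), Ordovician (41.6), Triassic (50.502), Cryogenian (85), Statherian (200), Orosirian (250).
The fourth shortest is Cryogenian at 85 Myr.

Cryogenian, 85 million years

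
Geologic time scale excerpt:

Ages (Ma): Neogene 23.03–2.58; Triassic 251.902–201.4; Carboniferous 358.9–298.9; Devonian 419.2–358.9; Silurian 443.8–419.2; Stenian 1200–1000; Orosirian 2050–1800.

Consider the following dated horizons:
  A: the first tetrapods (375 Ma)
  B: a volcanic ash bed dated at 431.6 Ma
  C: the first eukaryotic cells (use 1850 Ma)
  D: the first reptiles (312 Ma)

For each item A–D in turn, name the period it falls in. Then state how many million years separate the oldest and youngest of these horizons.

Match each age against the start–end ranges in the excerpt: A = 375 Ma → Devonian (419.2–358.9); B = 431.6 Ma → Silurian (443.8–419.2); C = 1850 Ma → Orosirian (2050–1800); D = 312 Ma → Carboniferous (358.9–298.9).
The largest age is 1850 Ma and the smallest is 312 Ma; their difference is 1538 Myr.

A — Devonian; B — Silurian; C — Orosirian; D — Carboniferous; span 1538 million years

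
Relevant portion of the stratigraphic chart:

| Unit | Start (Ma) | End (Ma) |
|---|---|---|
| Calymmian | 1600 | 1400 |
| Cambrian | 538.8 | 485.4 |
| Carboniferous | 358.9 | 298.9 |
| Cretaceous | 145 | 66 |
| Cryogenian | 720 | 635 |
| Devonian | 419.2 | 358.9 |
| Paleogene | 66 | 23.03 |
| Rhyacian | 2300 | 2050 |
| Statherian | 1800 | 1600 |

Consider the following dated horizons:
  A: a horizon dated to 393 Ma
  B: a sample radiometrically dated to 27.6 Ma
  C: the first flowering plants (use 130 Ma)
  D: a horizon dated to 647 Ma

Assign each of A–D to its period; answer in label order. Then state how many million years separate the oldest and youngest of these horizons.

A — Devonian; B — Paleogene; C — Cretaceous; D — Cryogenian; span 619.4 million years

Match each age against the start–end ranges in the excerpt: A = 393 Ma → Devonian (419.2–358.9); B = 27.6 Ma → Paleogene (66–23.03); C = 130 Ma → Cretaceous (145–66); D = 647 Ma → Cryogenian (720–635).
The largest age is 647 Ma and the smallest is 27.6 Ma; their difference is 619.4 Myr.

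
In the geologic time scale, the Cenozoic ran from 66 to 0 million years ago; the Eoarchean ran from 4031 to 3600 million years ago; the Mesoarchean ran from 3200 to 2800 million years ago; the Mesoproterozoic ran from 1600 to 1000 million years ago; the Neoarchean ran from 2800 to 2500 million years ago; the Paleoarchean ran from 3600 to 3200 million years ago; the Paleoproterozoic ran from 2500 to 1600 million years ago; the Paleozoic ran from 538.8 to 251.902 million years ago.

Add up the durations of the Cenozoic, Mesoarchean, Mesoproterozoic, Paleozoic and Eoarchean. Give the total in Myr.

Duration is start − end for each: (66 − 0) + (3200 − 2800) + (1600 − 1000) + (538.8 − 251.902) + (4031 − 3600).
That is 66 + 400 + 600 + 286.898 + 431, which totals 1783.898 million years.

1783.898 million years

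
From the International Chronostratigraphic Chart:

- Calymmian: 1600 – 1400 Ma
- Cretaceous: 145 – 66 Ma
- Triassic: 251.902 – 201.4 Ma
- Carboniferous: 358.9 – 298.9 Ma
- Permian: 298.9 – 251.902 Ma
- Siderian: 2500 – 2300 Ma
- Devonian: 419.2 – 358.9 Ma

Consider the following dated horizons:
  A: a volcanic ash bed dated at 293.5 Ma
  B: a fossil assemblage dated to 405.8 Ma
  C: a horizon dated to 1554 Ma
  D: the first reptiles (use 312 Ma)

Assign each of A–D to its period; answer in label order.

A — Permian; B — Devonian; C — Calymmian; D — Carboniferous

A: 293.5 Ma lies in 298.9–251.902 Ma, so Permian.
B: 405.8 Ma lies in 419.2–358.9 Ma, so Devonian.
C: 1554 Ma lies in 1600–1400 Ma, so Calymmian.
D: 312 Ma lies in 358.9–298.9 Ma, so Carboniferous.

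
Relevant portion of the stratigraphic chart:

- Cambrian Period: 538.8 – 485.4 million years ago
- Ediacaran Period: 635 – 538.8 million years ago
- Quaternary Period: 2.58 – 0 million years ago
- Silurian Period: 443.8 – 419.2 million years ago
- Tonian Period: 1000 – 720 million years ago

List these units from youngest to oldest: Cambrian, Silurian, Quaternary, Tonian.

Sorting by start age (ascending Ma, since larger Ma = older): Quaternary start 2.58, Silurian start 443.8, Cambrian start 538.8, Tonian start 1000.

Quaternary, Silurian, Cambrian, Tonian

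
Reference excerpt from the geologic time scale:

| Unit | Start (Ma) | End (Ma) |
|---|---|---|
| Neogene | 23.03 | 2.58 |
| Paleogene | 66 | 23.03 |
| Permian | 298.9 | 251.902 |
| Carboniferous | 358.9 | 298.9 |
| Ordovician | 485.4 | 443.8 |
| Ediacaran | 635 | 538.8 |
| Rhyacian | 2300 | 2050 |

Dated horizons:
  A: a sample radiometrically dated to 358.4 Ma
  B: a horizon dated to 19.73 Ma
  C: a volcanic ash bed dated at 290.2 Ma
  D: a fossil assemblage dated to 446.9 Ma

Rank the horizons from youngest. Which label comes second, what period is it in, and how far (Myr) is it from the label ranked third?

Sorted youngest-first by Ma: B (19.73), C (290.2), A (358.4), D (446.9).
The second youngest is C at 290.2 Ma, which lies in 298.9–251.902 Ma: the Permian.
The third youngest is A at 358.4 Ma; separation = |290.2 − 358.4| = 68.2 Myr.

C, in the Permian; 68.2 million years to A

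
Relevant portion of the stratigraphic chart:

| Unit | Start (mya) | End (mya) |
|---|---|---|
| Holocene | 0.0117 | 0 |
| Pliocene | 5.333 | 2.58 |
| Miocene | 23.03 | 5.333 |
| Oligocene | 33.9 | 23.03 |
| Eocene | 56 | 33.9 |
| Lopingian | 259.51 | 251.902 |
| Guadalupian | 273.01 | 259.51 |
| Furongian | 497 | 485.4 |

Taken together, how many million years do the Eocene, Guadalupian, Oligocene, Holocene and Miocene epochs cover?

64.1787 million years

Duration is start − end for each: (56 − 33.9) + (273.01 − 259.51) + (33.9 − 23.03) + (0.0117 − 0) + (23.03 − 5.333).
That is 22.1 + 13.5 + 10.87 + 0.0117 + 17.697, which totals 64.1787 million years.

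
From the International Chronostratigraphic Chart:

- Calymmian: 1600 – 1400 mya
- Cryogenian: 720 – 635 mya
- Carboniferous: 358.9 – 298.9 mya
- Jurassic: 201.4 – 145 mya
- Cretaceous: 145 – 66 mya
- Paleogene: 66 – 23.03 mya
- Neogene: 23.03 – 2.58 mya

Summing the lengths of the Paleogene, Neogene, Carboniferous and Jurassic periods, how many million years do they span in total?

Each duration: Paleogene = 42.97; Neogene = 20.45; Carboniferous = 60; Jurassic = 56.4.
Sum: 42.97 + 20.45 + 60 + 56.4 = 179.82 Myr.

179.82 million years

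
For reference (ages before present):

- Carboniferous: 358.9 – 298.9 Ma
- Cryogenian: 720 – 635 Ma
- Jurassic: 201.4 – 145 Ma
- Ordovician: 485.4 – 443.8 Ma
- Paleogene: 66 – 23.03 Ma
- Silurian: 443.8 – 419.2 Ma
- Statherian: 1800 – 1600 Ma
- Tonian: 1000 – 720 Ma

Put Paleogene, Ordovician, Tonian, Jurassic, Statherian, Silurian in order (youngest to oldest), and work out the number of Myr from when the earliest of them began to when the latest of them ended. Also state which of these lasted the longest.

From the excerpt: Paleogene 66–23.03; Ordovician 485.4–443.8; Tonian 1000–720; Jurassic 201.4–145; Statherian 1800–1600; Silurian 443.8–419.2 (Ma).
Larger Ma is earlier, so the oldest is Statherian and the youngest is Paleogene; youngest to oldest: Paleogene, Jurassic, Silurian, Ordovician, Tonian, Statherian.
Oldest start 1800 minus youngest end 23.03 gives 1776.97 Myr overall.
Individual lengths (start − end): Statherian 200; Paleogene 42.97; Silurian 24.6; Jurassic 56.4; Tonian 280; Ordovician 41.6. The largest is Tonian at 280 Myr.

Paleogene → Jurassic → Silurian → Ordovician → Tonian → Statherian; total span 1776.97 Myr; longest is Tonian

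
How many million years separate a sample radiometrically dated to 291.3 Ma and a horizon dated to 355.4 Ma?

355.4 − 291.3 = 64.1 million years.

64.1 million years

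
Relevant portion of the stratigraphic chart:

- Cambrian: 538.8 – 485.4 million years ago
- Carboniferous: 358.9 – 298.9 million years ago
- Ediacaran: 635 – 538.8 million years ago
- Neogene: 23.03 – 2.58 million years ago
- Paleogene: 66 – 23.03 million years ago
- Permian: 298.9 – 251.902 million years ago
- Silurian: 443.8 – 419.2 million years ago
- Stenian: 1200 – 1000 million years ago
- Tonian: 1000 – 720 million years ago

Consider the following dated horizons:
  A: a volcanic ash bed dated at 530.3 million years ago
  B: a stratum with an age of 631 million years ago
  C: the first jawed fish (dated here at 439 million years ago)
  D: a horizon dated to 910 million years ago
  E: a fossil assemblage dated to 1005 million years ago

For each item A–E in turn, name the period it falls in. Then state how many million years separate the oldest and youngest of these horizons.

A — Cambrian; B — Ediacaran; C — Silurian; D — Tonian; E — Stenian; span 566 million years

A: 530.3 Ma lies in 538.8–485.4 Ma, so Cambrian.
B: 631 Ma lies in 635–538.8 Ma, so Ediacaran.
C: 439 Ma lies in 443.8–419.2 Ma, so Silurian.
D: 910 Ma lies in 1000–720 Ma, so Tonian.
E: 1005 Ma lies in 1200–1000 Ma, so Stenian.
Oldest = 1005 Ma, youngest = 439 Ma → span 566 Myr.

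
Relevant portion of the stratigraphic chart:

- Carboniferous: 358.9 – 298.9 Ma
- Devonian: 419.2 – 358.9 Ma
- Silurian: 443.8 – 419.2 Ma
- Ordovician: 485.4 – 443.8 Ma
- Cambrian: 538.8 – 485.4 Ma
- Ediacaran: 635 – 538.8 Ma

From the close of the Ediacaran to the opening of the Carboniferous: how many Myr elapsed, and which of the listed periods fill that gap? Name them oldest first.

End of Ediacaran = 538.8 Ma; start of Carboniferous = 358.9 Ma.
Gap = 538.8 − 358.9 = 179.9 Myr.
Periods wholly inside 538.8–358.9 Ma: Cambrian (538.8–485.4), Ordovician (485.4–443.8), Silurian (443.8–419.2), Devonian (419.2–358.9).

179.9 million years; Cambrian, Ordovician, Silurian, Devonian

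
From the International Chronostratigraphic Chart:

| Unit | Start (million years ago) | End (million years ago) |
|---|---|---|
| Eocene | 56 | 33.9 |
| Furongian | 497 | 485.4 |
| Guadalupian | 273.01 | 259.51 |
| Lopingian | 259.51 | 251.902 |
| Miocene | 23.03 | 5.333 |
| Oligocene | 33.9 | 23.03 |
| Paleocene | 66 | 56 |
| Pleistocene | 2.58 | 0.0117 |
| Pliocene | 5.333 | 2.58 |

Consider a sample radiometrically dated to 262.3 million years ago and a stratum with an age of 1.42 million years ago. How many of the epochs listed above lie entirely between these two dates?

6

262.3 Ma sits inside the Guadalupian (273.01–259.51) and 1.42 Ma inside the Pleistocene (2.58–0.0117); neither of those is wholly between the two dates.
The listed epochs lying completely between them are Lopingian, Paleocene, Eocene, Oligocene, Miocene, Pliocene — 6 in all.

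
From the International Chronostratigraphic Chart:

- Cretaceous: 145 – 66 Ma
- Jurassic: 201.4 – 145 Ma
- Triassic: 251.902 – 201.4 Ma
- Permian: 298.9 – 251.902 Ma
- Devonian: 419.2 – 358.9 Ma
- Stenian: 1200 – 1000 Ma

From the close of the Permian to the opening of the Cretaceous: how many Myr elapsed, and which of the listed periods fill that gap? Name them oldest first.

End of Permian = 251.902 Ma; start of Cretaceous = 145 Ma.
Gap = 251.902 − 145 = 106.902 Myr.
Periods wholly inside 251.902–145 Ma: Triassic (251.902–201.4), Jurassic (201.4–145).

106.902 million years; Triassic, Jurassic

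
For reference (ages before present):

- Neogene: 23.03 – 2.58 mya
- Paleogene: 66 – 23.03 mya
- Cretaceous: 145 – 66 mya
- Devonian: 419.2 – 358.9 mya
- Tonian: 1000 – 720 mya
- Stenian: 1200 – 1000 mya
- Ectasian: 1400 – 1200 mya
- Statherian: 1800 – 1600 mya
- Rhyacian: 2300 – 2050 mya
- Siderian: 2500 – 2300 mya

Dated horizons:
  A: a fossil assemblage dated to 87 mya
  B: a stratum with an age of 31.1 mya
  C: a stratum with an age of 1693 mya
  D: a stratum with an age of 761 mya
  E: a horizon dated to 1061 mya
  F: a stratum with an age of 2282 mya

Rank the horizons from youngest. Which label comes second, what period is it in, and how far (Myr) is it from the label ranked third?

A, in the Cretaceous; 674 million years to D

Sorted youngest-first by Ma: B (31.1), A (87), D (761), E (1061), C (1693), F (2282).
The second youngest is A at 87 Ma, which lies in 145–66 Ma: the Cretaceous.
The third youngest is D at 761 Ma; separation = |87 − 761| = 674 Myr.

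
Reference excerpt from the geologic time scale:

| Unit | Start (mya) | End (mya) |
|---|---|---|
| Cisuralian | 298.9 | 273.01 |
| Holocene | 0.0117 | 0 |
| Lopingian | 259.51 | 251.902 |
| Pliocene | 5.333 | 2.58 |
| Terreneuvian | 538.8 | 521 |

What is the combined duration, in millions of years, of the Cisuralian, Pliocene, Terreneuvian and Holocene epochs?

46.4547 million years

Each duration: Cisuralian = 25.89; Pliocene = 2.753; Terreneuvian = 17.8; Holocene = 0.0117.
Sum: 25.89 + 2.753 + 17.8 + 0.0117 = 46.4547 Myr.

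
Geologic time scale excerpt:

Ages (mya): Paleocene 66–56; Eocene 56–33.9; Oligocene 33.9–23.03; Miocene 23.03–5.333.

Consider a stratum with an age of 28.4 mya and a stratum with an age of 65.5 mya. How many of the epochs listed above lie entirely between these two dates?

1

The older date is 65.5 Ma and the younger is 28.4 Ma.
Epochs with start < 65.5 and end > 28.4 Ma: Eocene (56–33.9).
That is 1 complete epoch.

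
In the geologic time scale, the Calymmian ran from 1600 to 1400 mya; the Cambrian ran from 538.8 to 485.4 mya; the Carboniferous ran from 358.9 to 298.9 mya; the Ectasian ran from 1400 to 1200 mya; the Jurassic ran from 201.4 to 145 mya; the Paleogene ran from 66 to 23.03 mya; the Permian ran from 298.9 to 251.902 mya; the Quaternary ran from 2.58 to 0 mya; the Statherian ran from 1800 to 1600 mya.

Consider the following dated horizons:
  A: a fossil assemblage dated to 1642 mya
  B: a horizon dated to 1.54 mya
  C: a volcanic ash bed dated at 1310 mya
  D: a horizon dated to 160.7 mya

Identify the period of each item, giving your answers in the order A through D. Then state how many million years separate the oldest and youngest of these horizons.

A — Statherian; B — Quaternary; C — Ectasian; D — Jurassic; span 1640.46 million years

A: 1642 Ma lies in 1800–1600 Ma, so Statherian.
B: 1.54 Ma lies in 2.58–0 Ma, so Quaternary.
C: 1310 Ma lies in 1400–1200 Ma, so Ectasian.
D: 160.7 Ma lies in 201.4–145 Ma, so Jurassic.
Oldest = 1642 Ma, youngest = 1.54 Ma → span 1640.46 Myr.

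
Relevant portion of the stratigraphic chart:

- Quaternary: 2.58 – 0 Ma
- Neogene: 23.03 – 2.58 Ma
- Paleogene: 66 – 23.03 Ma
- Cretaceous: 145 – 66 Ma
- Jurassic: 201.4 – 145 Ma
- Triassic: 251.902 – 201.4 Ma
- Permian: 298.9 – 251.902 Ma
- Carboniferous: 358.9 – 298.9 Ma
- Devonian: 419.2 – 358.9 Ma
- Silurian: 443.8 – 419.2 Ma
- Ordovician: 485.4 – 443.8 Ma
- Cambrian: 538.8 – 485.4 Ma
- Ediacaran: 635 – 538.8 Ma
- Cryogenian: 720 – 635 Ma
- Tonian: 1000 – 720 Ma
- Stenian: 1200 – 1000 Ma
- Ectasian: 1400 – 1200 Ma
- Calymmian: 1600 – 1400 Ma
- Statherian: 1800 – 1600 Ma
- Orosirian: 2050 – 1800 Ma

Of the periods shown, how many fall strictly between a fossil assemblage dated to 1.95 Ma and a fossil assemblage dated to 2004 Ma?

The older date is 2004 Ma and the younger is 1.95 Ma.
Periods with start < 2004 and end > 1.95 Ma: Statherian (1800–1600), Calymmian (1600–1400), Ectasian (1400–1200), Stenian (1200–1000), Tonian (1000–720), Cryogenian (720–635), Ediacaran (635–538.8), Cambrian (538.8–485.4), Ordovician (485.4–443.8), Silurian (443.8–419.2), Devonian (419.2–358.9), Carboniferous (358.9–298.9), Permian (298.9–251.902), Triassic (251.902–201.4), Jurassic (201.4–145), Cretaceous (145–66), Paleogene (66–23.03), Neogene (23.03–2.58).
That is 18 complete periods.

18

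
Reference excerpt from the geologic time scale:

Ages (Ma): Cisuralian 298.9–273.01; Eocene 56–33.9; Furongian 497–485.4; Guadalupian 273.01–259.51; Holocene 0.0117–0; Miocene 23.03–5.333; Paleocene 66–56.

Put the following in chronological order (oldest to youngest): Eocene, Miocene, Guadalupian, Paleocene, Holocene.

Guadalupian, Paleocene, Eocene, Miocene, Holocene

Sorting by start age (descending Ma, since larger Ma = older): Guadalupian start 273.01, Paleocene start 66, Eocene start 56, Miocene start 23.03, Holocene start 0.0117.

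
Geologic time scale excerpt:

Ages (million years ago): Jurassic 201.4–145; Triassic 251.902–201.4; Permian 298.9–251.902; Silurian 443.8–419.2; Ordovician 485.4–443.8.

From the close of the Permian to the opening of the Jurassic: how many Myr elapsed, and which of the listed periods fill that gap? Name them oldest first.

50.502 million years; Triassic

The Permian closes at 251.902 Ma and the Jurassic opens at 201.4 Ma, so the interval is 251.902 − 201.4 = 50.502 Myr.
A period fits inside if it starts at or after 251.902 Ma and ends at or before 201.4 Ma; oldest first that gives Triassic.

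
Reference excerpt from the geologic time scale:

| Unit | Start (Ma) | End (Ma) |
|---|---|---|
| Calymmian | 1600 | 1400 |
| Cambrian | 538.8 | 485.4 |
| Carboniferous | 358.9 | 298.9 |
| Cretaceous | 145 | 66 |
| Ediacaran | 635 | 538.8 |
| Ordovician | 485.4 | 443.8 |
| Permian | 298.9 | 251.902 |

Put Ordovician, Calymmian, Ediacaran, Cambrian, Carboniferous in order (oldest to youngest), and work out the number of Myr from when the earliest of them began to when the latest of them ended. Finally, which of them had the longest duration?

From the excerpt: Ordovician 485.4–443.8; Calymmian 1600–1400; Ediacaran 635–538.8; Cambrian 538.8–485.4; Carboniferous 358.9–298.9 (Ma).
Larger Ma is earlier, so the oldest is Calymmian and the youngest is Carboniferous; oldest to youngest: Calymmian, Ediacaran, Cambrian, Ordovician, Carboniferous.
Oldest start 1600 minus youngest end 298.9 gives 1301.1 Myr overall.
Individual lengths (start − end): Calymmian 200; Ordovician 41.6; Cambrian 53.4; Carboniferous 60; Ediacaran 96.2. The largest is Calymmian at 200 Myr.

Calymmian, Ediacaran, Cambrian, Ordovician, Carboniferous; total span 1301.1 Myr; longest is Calymmian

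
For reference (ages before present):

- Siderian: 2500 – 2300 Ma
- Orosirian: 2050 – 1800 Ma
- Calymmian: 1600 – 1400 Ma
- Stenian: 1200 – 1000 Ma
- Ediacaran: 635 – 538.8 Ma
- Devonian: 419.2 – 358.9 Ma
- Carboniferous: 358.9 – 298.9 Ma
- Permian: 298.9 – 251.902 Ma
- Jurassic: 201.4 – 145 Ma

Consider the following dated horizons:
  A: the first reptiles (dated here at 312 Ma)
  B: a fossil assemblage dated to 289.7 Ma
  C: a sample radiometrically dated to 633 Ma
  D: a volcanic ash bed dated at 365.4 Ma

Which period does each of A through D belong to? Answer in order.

A — Carboniferous; B — Permian; C — Ediacaran; D — Devonian

A: 312 Ma lies in 358.9–298.9 Ma, so Carboniferous.
B: 289.7 Ma lies in 298.9–251.902 Ma, so Permian.
C: 633 Ma lies in 635–538.8 Ma, so Ediacaran.
D: 365.4 Ma lies in 419.2–358.9 Ma, so Devonian.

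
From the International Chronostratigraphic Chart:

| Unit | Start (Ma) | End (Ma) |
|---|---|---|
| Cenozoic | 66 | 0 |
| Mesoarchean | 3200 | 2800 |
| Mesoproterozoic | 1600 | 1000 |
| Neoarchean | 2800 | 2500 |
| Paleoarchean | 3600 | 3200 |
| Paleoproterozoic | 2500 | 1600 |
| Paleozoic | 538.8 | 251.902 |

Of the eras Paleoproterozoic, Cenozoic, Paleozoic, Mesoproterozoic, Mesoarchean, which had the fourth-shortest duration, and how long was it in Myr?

Mesoproterozoic, 600 million years

Durations: Paleoproterozoic 900; Cenozoic 66; Paleozoic 286.898; Mesoproterozoic 600; Mesoarchean 400 Myr.
Sorted shortest-first: Cenozoic (66), Paleozoic (286.898), Mesoarchean (400), Mesoproterozoic (600), Paleoproterozoic (900).
The fourth shortest is Mesoproterozoic at 600 Myr.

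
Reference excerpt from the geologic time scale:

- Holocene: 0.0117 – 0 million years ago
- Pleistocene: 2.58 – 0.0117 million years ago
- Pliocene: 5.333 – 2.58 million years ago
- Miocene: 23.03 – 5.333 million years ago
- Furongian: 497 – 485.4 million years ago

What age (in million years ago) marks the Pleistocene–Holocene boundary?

The Pleistocene ends and the Holocene begins at 0.0117 million years ago.

0.0117 million years ago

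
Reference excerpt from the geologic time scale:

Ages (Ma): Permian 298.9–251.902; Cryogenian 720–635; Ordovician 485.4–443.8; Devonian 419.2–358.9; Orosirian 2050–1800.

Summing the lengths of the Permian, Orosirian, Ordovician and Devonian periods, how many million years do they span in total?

Duration is start − end for each: (298.9 − 251.902) + (2050 − 1800) + (485.4 − 443.8) + (419.2 − 358.9).
That is 46.998 + 250 + 41.6 + 60.3, which totals 398.898 million years.

398.898 million years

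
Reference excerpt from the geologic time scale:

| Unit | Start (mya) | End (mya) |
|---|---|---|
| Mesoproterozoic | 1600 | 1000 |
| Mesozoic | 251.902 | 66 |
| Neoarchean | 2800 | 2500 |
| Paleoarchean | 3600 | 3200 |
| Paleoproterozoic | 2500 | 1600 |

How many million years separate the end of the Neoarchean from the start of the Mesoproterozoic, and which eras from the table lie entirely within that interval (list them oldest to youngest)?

900 million years; Paleoproterozoic

The Neoarchean closes at 2500 Ma and the Mesoproterozoic opens at 1600 Ma, so the interval is 2500 − 1600 = 900 Myr.
An era fits inside if it starts at or after 2500 Ma and ends at or before 1600 Ma; oldest first that gives Paleoproterozoic.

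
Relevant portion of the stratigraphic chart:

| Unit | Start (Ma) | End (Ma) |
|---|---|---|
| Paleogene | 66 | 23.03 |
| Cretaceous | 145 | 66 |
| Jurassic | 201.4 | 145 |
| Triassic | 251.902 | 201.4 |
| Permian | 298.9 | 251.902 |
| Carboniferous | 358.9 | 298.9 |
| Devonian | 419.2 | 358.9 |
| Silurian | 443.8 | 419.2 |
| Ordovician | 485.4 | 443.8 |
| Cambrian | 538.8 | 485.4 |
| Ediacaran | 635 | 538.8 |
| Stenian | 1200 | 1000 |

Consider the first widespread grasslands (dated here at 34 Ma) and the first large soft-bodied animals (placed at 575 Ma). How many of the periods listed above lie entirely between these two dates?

9

575 Ma sits inside the Ediacaran (635–538.8) and 34 Ma inside the Paleogene (66–23.03); neither of those is wholly between the two dates.
The listed periods lying completely between them are Cambrian, Ordovician, Silurian, Devonian, Carboniferous, Permian, Triassic, Jurassic, Cretaceous — 9 in all.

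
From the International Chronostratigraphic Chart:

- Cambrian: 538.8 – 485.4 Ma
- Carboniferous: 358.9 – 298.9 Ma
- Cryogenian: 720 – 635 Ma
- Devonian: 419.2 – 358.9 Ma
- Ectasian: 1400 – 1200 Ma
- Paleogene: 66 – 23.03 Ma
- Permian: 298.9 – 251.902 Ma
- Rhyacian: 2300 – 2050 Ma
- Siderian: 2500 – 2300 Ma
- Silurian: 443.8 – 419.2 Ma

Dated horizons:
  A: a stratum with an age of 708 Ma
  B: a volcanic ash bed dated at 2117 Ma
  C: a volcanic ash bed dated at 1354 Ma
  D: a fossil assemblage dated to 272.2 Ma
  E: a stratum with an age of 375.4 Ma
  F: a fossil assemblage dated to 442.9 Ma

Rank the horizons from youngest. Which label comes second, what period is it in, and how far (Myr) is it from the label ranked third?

E, in the Devonian; 67.5 million years to F

Sorted youngest-first by Ma: D (272.2), E (375.4), F (442.9), A (708), C (1354), B (2117).
The second youngest is E at 375.4 Ma, which lies in 419.2–358.9 Ma: the Devonian.
The third youngest is F at 442.9 Ma; separation = |375.4 − 442.9| = 67.5 Myr.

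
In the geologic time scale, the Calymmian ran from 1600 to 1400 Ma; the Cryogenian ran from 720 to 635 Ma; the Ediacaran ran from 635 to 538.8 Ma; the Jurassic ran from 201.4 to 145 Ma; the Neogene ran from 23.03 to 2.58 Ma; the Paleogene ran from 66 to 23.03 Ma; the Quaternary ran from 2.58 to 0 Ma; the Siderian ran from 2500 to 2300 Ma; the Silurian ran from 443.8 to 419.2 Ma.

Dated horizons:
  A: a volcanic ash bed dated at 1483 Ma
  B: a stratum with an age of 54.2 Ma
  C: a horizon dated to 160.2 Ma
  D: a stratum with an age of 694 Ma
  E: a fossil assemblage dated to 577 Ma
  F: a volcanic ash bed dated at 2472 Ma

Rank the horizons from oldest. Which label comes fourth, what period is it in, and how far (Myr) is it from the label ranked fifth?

Larger Ma means older, so oldest first: F 2472 > A 1483 > D 694 > E 577 > C 160.2 > B 54.2.
Counting 4 along gives E (577 Ma); the excerpt puts that inside the Ediacaran, 635–538.8 Ma.
Next in line is C (160.2 Ma), and 577 − 160.2 = 416.8 Myr.

E, in the Ediacaran; 416.8 million years to C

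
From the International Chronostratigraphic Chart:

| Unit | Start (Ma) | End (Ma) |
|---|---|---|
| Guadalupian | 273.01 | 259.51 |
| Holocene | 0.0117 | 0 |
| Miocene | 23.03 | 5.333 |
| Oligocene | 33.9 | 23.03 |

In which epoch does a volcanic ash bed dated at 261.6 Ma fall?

261.6 Ma lies between 273.01 and 259.51 Ma, so it falls in the Guadalupian.

Guadalupian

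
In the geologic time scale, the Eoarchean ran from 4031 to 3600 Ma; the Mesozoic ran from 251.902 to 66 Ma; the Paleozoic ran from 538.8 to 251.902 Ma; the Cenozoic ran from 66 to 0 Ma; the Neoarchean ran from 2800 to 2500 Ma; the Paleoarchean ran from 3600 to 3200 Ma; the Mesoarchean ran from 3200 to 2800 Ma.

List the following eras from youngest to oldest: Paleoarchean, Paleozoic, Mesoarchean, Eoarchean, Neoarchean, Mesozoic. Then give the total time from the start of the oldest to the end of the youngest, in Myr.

Start ages (Ma): Eoarchean 4031, Paleoarchean 3600, Mesoarchean 3200, Neoarchean 2800, Paleozoic 538.8, Mesozoic 251.902.
Ordered youngest to oldest: Mesozoic, Paleozoic, Neoarchean, Mesoarchean, Paleoarchean, Eoarchean.
Span = 4031 − 66 = 3965 Myr.

Mesozoic, Paleozoic, Neoarchean, Mesoarchean, Paleoarchean, Eoarchean; total span 3965 Myr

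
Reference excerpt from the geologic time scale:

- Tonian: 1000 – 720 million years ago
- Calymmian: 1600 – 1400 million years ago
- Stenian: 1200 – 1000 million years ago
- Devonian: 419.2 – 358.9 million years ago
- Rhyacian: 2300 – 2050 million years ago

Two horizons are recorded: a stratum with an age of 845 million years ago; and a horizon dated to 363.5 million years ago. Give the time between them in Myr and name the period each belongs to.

Elapsed time: 845 − 363.5 = 481.5 Myr.
845 Ma lies within 1000–720 Ma: Tonian.
363.5 Ma lies within 419.2–358.9 Ma: Devonian.

481.5 million years apart; the first in the Tonian, the second in the Devonian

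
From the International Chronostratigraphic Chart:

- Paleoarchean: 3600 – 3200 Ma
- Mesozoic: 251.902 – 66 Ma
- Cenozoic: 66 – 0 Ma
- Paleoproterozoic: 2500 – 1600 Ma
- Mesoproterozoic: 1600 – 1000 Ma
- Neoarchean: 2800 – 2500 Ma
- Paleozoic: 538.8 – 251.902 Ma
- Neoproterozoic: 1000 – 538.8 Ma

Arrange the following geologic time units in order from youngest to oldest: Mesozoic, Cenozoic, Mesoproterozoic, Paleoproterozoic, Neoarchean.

Cenozoic → Mesozoic → Mesoproterozoic → Paleoproterozoic → Neoarchean

The oldest of these is Neoarchean (starts 2800 Ma) and the youngest is Cenozoic (ends 0 Ma).
In between, by decreasing start age: Paleoproterozoic (2500), Mesoproterozoic (1600), Mesozoic (251.902).
Listing youngest first means reversing that sequence.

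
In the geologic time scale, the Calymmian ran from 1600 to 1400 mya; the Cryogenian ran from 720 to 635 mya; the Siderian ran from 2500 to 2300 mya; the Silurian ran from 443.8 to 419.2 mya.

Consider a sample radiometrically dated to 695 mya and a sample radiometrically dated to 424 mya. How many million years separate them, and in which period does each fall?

271 million years apart; the first in the Cryogenian, the second in the Silurian

Elapsed time: 695 − 424 = 271 Myr.
695 Ma lies within 720–635 Ma: Cryogenian.
424 Ma lies within 443.8–419.2 Ma: Silurian.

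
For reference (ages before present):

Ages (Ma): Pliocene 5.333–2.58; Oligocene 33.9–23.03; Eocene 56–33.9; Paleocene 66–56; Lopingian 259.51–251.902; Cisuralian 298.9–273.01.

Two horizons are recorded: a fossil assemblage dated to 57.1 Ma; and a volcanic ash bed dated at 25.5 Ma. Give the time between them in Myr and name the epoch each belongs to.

Elapsed time: 57.1 − 25.5 = 31.6 Myr.
57.1 Ma lies within 66–56 Ma: Paleocene.
25.5 Ma lies within 33.9–23.03 Ma: Oligocene.

31.6 million years apart; the first in the Paleocene, the second in the Oligocene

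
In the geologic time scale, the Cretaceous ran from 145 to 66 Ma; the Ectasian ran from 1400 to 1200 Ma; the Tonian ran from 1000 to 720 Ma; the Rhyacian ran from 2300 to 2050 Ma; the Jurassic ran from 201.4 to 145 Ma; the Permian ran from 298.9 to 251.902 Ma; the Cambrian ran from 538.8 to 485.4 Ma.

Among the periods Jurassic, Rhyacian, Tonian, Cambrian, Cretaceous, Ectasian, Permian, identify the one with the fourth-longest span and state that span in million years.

Start − end for each: Jurassic 201.4 − 145 = 56.4; Rhyacian 2300 − 2050 = 250; Tonian 1000 − 720 = 280; Cambrian 538.8 − 485.4 = 53.4; Cretaceous 145 − 66 = 79; Ectasian 1400 − 1200 = 200; Permian 298.9 − 251.902 = 46.998.
Ranking these from longest: Tonian > Rhyacian > Ectasian > Cretaceous > Jurassic > Cambrian > Permian.
Position 4 in that ranking is Cretaceous, which lasted 79 Myr.

Cretaceous, 79 million years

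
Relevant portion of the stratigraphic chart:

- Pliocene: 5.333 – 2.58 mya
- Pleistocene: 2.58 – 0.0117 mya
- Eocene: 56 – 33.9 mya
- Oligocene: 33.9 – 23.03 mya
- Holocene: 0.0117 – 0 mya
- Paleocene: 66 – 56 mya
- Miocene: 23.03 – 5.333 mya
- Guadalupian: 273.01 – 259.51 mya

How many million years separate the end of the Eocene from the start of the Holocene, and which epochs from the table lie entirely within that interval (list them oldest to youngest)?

33.8883 million years; Oligocene, Miocene, Pliocene, Pleistocene

End of Eocene = 33.9 Ma; start of Holocene = 0.0117 Ma.
Gap = 33.9 − 0.0117 = 33.8883 Myr.
Epochs wholly inside 33.9–0.0117 Ma: Oligocene (33.9–23.03), Miocene (23.03–5.333), Pliocene (5.333–2.58), Pleistocene (2.58–0.0117).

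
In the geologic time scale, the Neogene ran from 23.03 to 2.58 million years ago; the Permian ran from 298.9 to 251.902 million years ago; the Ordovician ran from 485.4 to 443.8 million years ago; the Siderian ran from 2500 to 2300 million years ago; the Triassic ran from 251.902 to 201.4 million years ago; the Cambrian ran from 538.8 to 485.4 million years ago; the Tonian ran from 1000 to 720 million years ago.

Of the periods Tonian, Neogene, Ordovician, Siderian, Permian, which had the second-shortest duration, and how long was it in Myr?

Ordovician, 41.6 million years

Start − end for each: Tonian 1000 − 720 = 280; Neogene 23.03 − 2.58 = 20.45; Ordovician 485.4 − 443.8 = 41.6; Siderian 2500 − 2300 = 200; Permian 298.9 − 251.902 = 46.998.
Ranking these from shortest: Neogene < Ordovician < Permian < Siderian < Tonian.
Position 2 in that ranking is Ordovician, which lasted 41.6 Myr.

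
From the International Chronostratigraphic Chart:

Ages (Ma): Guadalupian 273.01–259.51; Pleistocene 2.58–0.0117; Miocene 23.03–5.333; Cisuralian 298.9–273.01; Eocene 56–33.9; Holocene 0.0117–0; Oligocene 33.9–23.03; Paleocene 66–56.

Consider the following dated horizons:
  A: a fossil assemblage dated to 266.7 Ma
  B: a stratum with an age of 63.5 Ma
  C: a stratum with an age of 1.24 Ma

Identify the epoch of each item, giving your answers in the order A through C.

Match each age against the start–end ranges in the excerpt: A = 266.7 Ma → Guadalupian (273.01–259.51); B = 63.5 Ma → Paleocene (66–56); C = 1.24 Ma → Pleistocene (2.58–0.0117).

A — Guadalupian; B — Paleocene; C — Pleistocene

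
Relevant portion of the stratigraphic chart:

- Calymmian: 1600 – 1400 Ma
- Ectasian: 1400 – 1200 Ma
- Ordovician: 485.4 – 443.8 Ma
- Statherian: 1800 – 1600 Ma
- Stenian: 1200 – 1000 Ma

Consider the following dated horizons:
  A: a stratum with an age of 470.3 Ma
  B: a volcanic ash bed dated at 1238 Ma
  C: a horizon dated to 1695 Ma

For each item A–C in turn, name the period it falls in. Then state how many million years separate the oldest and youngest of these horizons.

A — Ordovician; B — Ectasian; C — Statherian; span 1224.7 million years

Match each age against the start–end ranges in the excerpt: A = 470.3 Ma → Ordovician (485.4–443.8); B = 1238 Ma → Ectasian (1400–1200); C = 1695 Ma → Statherian (1800–1600).
The largest age is 1695 Ma and the smallest is 470.3 Ma; their difference is 1224.7 Myr.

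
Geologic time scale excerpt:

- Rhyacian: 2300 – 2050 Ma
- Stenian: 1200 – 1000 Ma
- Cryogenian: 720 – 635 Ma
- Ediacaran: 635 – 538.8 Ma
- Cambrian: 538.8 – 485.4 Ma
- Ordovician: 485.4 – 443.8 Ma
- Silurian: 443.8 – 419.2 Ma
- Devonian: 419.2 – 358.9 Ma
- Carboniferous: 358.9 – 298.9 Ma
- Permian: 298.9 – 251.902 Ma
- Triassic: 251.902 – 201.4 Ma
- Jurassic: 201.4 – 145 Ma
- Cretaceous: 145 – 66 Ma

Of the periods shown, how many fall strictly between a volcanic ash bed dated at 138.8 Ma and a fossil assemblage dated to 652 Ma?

9

The older date is 652 Ma and the younger is 138.8 Ma.
Periods with start < 652 and end > 138.8 Ma: Ediacaran (635–538.8), Cambrian (538.8–485.4), Ordovician (485.4–443.8), Silurian (443.8–419.2), Devonian (419.2–358.9), Carboniferous (358.9–298.9), Permian (298.9–251.902), Triassic (251.902–201.4), Jurassic (201.4–145).
That is 9 complete periods.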